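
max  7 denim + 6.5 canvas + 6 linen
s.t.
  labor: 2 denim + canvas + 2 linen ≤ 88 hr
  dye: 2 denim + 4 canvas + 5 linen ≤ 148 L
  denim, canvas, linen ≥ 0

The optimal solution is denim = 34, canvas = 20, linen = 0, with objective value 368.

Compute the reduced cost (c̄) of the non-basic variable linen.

Check each constraint at x*: labor 88/88 (tight); dye 148/148 (tight).
From A_Bᵀ y = c: 2·y_labor + 2·y_dye = 7; 1·y_labor + 4·y_dye = 6.5.
This yields shadow prices y_labor = 2.5, y_dye = 1.
Reduced cost of linen: c₃ − yᵀa₃ = 6 − (2.5·2 + 1·5) = 6 − 10 = -4.

-4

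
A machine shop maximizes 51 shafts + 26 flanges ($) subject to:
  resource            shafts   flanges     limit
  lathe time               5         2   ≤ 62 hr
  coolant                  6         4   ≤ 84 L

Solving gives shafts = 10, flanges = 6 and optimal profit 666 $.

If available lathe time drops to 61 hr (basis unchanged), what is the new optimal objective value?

660

At the optimum: lathe time uses 62 of 62 (binding); coolant uses 84 of 84 (binding).
The binding rows give the dual system: 5·y_lathe time + 6·y_coolant = 51 and 2·y_lathe time + 4·y_coolant = 26.
This yields shadow prices y_lathe time = 6, y_coolant = 3.5.
Δz = y_lathe time·Δb = 6 × (-1) = -6, so new z* = 666 − 6 = 660.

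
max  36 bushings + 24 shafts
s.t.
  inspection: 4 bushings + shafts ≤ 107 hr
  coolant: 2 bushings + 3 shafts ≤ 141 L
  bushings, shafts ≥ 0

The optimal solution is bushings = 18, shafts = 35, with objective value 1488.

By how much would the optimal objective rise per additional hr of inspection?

Both inspection and coolant are binding at x*.
Dual feasibility on the basic columns requires 4·y_inspection + 2·y_coolant = 36, 1·y_inspection + 3·y_coolant = 24.
Solving: y_inspection = 6, y_coolant = 6.
Shadow price of inspection = 6.

6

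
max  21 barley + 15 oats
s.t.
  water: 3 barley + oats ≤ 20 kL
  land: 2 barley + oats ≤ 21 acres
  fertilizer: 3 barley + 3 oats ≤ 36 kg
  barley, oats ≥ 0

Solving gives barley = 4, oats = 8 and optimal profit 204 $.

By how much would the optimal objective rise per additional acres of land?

0

Check each constraint at x*: water 20/20 (tight); land 16/21 (slack 5); fertilizer 36/36 (tight).
By complementary slackness, y = 0 for the non-binding constraint.
Dual feasibility on the basic columns requires 3·y_water + 3·y_fertilizer = 21, 1·y_water + 3·y_fertilizer = 15.
This yields shadow prices y_water = 3, y_fertilizer = 4.
Shadow price of land = 0.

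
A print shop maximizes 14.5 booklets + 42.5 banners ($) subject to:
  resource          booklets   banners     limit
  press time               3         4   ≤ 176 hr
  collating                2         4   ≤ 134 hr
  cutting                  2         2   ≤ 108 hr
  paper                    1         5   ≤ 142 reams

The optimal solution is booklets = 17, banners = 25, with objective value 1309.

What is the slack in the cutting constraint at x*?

24

cutting used = 2·17 + 2·25 = 84; slack = 108 − 84 = 24.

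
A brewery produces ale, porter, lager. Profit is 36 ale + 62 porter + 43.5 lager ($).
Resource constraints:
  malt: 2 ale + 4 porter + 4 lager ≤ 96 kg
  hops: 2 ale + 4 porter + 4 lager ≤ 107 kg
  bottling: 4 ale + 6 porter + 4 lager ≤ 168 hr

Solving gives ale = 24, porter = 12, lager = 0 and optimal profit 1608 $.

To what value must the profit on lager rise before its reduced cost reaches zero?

At the optimum: malt uses 96 of 96 (binding); hops uses 96 of 107 (slack = 11); bottling uses 168 of 168 (binding).
Since hops is not tight, its dual is 0.
From A_Bᵀ y = c: 2·y_malt + 4·y_bottling = 36; 4·y_malt + 6·y_bottling = 62.
Solving: y_malt = 8, y_bottling = 5.
lager enters the basis when its profit ≥ yᵀa₃ = 8·4 + 5·4 = 52.

52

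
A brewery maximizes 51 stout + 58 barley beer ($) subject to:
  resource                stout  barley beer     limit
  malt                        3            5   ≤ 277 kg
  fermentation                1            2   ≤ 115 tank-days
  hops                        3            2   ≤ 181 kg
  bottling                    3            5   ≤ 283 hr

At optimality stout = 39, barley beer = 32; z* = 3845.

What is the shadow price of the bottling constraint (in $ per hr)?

0

Binding: malt and hops. Non-binding: fermentation (12 unused), bottling (6 unused).
Slack constraints have shadow price 0 (complementary slackness).
Dual feasibility on the basic columns requires 3·y_malt + 3·y_hops = 51, 5·y_malt + 2·y_hops = 58.
Solving: y_malt = 8, y_hops = 9.
Shadow price of bottling = 0.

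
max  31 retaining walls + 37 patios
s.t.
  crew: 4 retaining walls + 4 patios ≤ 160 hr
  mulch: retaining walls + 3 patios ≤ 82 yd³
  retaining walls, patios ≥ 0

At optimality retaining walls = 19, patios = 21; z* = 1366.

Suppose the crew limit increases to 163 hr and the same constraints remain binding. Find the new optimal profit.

1387

At the optimum: crew uses 160 of 160 (binding); mulch uses 82 of 82 (binding).
Dual feasibility on the basic columns requires 4·y_crew + 1·y_mulch = 31, 4·y_crew + 3·y_mulch = 37.
Solving: y_crew = 7, y_mulch = 3.
Δz = y_crew·Δb = 7 × (3) = 21, so new z* = 1366 + 21 = 1387.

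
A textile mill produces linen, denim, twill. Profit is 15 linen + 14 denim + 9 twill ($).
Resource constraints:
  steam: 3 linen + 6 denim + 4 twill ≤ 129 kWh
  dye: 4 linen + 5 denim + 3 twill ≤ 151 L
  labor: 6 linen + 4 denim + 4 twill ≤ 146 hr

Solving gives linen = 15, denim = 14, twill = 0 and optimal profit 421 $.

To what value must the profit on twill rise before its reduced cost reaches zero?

Binding: steam and labor. Non-binding: dye (21 unused).
Slack constraints have shadow price 0 (complementary slackness).
The binding rows give the dual system: 3·y_steam + 6·y_labor = 15 and 6·y_steam + 4·y_labor = 14.
Solving: y_steam = 1, y_labor = 2.
twill enters the basis when its profit ≥ yᵀa₃ = 1·4 + 2·4 = 12.

12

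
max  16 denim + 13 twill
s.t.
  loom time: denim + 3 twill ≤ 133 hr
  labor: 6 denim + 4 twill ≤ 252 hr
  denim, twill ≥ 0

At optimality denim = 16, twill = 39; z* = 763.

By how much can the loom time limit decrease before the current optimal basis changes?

Binding constraints: loom time, labor. The basis is B = [[1,3],[6,4]] with det -14.
Per unit decrease in loom time, x* moves by d = (0.2857, -0.4286).
The basis stays optimal until twill reaches 0; allowable decrease = 91 hr.

91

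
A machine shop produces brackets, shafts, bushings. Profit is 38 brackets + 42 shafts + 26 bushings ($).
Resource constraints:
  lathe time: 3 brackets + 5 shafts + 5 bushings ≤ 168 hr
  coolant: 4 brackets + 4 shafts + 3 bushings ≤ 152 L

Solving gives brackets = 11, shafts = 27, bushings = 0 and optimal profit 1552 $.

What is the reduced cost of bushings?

-8

Check each constraint at x*: lathe time 168/168 (tight); coolant 152/152 (tight).
From A_Bᵀ y = c: 3·y_lathe time + 4·y_coolant = 38; 5·y_lathe time + 4·y_coolant = 42.
This yields shadow prices y_lathe time = 2, y_coolant = 8.
Reduced cost of bushings: c₃ − yᵀa₃ = 26 − (2·5 + 8·3) = 26 − 34 = -8.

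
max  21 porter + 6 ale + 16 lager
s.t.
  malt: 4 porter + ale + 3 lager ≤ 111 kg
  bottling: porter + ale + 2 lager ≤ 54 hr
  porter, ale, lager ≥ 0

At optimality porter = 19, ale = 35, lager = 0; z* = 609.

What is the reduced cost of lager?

-1

At the optimum: malt uses 111 of 111 (binding); bottling uses 54 of 54 (binding).
From A_Bᵀ y = c: 4·y_malt + 1·y_bottling = 21; 1·y_malt + 1·y_bottling = 6.
This yields shadow prices y_malt = 5, y_bottling = 1.
Reduced cost of lager: c₃ − yᵀa₃ = 16 − (5·3 + 1·2) = 16 − 17 = -1.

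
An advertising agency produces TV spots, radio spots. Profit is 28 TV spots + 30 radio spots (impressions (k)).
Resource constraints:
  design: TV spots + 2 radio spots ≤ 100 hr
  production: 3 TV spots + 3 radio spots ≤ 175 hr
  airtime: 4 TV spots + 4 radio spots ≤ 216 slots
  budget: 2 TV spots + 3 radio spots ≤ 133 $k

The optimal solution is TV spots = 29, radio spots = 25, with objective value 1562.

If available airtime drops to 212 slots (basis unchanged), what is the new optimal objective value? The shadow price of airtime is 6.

Δb = -4, so new z* = 1562 + (6)·(-4) = 1562 − 24 = 1538.

1538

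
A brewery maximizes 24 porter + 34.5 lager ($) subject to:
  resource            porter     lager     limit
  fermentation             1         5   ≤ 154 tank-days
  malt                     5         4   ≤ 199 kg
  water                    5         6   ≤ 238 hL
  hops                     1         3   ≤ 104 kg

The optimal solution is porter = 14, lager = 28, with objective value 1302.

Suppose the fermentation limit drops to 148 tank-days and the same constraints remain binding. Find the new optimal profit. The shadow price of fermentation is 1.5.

1293

Δb = -6, so new z* = 1302 + (1.5)·(-6) = 1302 − 9 = 1293.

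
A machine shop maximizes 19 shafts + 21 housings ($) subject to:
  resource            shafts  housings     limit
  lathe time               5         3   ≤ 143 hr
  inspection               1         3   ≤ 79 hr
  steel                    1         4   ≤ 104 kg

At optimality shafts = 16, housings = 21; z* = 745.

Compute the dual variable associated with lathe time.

3

At the optimum: lathe time uses 143 of 143 (binding); inspection uses 79 of 79 (binding); steel uses 100 of 104 (slack = 4).
Slack constraints have shadow price 0 (complementary slackness).
The binding rows give the dual system: 5·y_lathe time + 1·y_inspection = 19 and 3·y_lathe time + 3·y_inspection = 21.
→ y_lathe time = 3 and y_inspection = 4.
Shadow price of lathe time = 3.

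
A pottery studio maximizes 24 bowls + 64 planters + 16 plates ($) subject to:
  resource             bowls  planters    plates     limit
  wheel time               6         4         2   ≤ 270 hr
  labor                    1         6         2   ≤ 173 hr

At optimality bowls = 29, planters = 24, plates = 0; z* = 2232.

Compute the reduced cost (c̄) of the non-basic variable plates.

-7

Both wheel time and labor are binding at x*.
The binding rows give the dual system: 6·y_wheel time + 1·y_labor = 24 and 4·y_wheel time + 6·y_labor = 64.
This yields shadow prices y_wheel time = 2.5, y_labor = 9.
Reduced cost of plates: c₃ − yᵀa₃ = 16 − (2.5·2 + 9·2) = 16 − 23 = -7.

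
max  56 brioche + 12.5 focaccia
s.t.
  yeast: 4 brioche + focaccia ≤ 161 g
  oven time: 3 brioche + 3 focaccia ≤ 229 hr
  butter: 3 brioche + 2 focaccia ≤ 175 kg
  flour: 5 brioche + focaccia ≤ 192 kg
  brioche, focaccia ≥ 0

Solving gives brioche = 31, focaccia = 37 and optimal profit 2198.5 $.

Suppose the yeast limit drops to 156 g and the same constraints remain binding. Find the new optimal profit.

2166

At the optimum: yeast uses 161 of 161 (binding); oven time uses 204 of 229 (slack = 25); butter uses 167 of 175 (slack = 8); flour uses 192 of 192 (binding).
Slack constraints have shadow price 0 (complementary slackness).
Dual feasibility on the basic columns requires 4·y_yeast + 5·y_flour = 56, 1·y_yeast + 1·y_flour = 12.5.
This yields shadow prices y_yeast = 6.5, y_flour = 6.
Δz = y_yeast·Δb = 6.5 × (-5) = -32.5, so new z* = 2198.5 − 32.5 = 2166.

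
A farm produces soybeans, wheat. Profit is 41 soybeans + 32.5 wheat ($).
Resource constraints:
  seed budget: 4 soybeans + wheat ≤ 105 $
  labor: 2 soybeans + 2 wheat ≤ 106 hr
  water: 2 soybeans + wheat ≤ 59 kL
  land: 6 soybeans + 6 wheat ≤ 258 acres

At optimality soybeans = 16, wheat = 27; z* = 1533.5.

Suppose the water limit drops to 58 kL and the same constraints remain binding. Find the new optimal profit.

1525

Check each constraint at x*: seed budget 91/105 (slack 14); labor 86/106 (slack 20); water 59/59 (tight); land 258/258 (tight).
Since seed budget, labor are not tight, their duals are 0.
From A_Bᵀ y = c: 2·y_water + 6·y_land = 41; 1·y_water + 6·y_land = 32.5.
Solving: y_water = 8.5, y_land = 4.
Δz = y_water·Δb = 8.5 × (-1) = -8.5, so new z* = 1533.5 − 8.5 = 1525.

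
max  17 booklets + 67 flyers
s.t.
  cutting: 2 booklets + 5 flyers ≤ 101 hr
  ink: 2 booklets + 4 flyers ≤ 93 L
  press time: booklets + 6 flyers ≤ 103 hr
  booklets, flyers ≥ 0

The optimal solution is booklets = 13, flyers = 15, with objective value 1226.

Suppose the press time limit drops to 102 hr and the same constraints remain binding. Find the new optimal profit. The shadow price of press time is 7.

1219

Δb = -1, so new z* = 1226 + (7)·(-1) = 1226 − 7 = 1219.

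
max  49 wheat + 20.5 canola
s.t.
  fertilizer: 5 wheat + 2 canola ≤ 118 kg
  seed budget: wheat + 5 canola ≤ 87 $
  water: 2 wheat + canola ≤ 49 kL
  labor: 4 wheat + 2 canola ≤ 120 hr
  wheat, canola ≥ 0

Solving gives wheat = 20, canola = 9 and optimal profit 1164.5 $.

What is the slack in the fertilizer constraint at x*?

fertilizer used = 5·20 + 2·9 = 118; slack = 118 − 118 = 0.

0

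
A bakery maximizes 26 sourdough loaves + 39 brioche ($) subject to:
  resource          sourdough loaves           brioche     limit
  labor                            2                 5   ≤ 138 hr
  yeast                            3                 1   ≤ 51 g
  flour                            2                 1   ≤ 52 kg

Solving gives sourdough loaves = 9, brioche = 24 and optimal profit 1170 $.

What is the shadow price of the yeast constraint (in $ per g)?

Binding: labor and yeast. Non-binding: flour (10 unused).
By complementary slackness, y = 0 for the non-binding constraint.
From A_Bᵀ y = c: 2·y_labor + 3·y_yeast = 26; 5·y_labor + 1·y_yeast = 39.
Solving: y_labor = 7, y_yeast = 4.
Shadow price of yeast = 4.

4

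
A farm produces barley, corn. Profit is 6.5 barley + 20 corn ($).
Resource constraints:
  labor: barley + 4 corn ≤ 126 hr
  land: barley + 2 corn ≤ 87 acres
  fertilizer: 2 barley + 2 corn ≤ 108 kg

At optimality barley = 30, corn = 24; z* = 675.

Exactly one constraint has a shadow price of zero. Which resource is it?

labor: 126/126 (binding)
land: 78/87 (slack 9)
fertilizer: 108/108 (binding)
By complementary slackness, a constraint with positive slack has shadow price 0 → land.

land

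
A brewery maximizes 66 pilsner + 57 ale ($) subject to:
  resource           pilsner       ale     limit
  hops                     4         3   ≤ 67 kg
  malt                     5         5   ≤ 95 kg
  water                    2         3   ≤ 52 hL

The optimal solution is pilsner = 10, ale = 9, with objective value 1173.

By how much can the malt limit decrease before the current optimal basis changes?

Binding constraints: hops, malt. The basis is B = [[4,3],[5,5]] with det 5.
Per unit decrease in malt, x* moves by d = (0.6, -0.8).
The basis stays optimal until ale reaches 0; allowable decrease = 11.25 kg.

11.25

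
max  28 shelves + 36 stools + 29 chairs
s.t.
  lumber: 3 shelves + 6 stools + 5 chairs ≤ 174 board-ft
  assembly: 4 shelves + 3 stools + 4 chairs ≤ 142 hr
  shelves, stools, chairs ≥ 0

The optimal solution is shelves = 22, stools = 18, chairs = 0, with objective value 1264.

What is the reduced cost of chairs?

-7

At the optimum: lumber uses 174 of 174 (binding); assembly uses 142 of 142 (binding).
Dual feasibility on the basic columns requires 3·y_lumber + 4·y_assembly = 28, 6·y_lumber + 3·y_assembly = 36.
Solving: y_lumber = 4, y_assembly = 4.
Reduced cost of chairs: c₃ − yᵀa₃ = 29 − (4·5 + 4·4) = 29 − 36 = -7.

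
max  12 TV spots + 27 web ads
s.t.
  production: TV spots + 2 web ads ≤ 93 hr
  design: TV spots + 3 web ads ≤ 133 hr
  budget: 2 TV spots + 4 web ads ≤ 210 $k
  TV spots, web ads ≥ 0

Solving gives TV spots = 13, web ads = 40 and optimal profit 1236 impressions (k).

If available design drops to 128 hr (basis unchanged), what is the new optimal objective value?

Check each constraint at x*: production 93/93 (tight); design 133/133 (tight); budget 186/210 (slack 24).
Since budget is not tight, its dual is 0.
The binding rows give the dual system: 1·y_production + 1·y_design = 12 and 2·y_production + 3·y_design = 27.
This yields shadow prices y_production = 9, y_design = 3.
Δz = y_design·Δb = 3 × (-5) = -15, so new z* = 1236 − 15 = 1221.

1221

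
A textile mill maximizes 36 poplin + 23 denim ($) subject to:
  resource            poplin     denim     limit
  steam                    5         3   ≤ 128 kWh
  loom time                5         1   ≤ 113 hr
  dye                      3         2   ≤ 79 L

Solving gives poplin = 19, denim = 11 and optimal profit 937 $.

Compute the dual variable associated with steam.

3

Binding: steam and dye. Non-binding: loom time (7 unused).
Slack constraints have shadow price 0 (complementary slackness).
From A_Bᵀ y = c: 5·y_steam + 3·y_dye = 36; 3·y_steam + 2·y_dye = 23.
→ y_steam = 3 and y_dye = 7.
Shadow price of steam = 3.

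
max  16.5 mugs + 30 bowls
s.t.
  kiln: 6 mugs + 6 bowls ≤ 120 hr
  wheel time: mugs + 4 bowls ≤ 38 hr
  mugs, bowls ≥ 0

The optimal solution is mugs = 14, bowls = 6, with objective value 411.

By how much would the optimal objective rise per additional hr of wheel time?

4.5

Check each constraint at x*: kiln 120/120 (tight); wheel time 38/38 (tight).
The binding rows give the dual system: 6·y_kiln + 1·y_wheel time = 16.5 and 6·y_kiln + 4·y_wheel time = 30.
→ y_kiln = 2 and y_wheel time = 4.5.
Shadow price of wheel time = 4.5.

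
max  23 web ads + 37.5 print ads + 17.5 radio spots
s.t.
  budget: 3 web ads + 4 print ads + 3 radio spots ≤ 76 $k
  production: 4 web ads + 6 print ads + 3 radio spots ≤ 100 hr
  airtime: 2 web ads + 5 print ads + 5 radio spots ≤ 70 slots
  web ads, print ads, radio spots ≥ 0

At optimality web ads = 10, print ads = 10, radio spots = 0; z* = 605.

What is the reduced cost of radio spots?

-5

Binding: production and airtime. Non-binding: budget (6 unused).
By complementary slackness, y = 0 for the non-binding constraint.
From A_Bᵀ y = c: 4·y_production + 2·y_airtime = 23; 6·y_production + 5·y_airtime = 37.5.
→ y_production = 5 and y_airtime = 1.5.
Reduced cost of radio spots: c₃ − yᵀa₃ = 17.5 − (5·3 + 1.5·5) = 17.5 − 22.5 = -5.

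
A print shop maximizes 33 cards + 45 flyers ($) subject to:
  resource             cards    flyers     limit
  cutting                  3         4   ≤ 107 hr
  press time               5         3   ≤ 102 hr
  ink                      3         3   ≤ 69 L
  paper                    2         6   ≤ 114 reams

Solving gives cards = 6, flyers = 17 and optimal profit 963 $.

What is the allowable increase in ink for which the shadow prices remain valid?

Binding constraints: ink, paper. The basis is B = [[3,3],[2,6]] with det 12.
Per unit increase in ink, x* moves by d = (0.5, -0.1667).
The basis stays optimal until press time becomes binding; allowable increase = 10.5 L.

10.5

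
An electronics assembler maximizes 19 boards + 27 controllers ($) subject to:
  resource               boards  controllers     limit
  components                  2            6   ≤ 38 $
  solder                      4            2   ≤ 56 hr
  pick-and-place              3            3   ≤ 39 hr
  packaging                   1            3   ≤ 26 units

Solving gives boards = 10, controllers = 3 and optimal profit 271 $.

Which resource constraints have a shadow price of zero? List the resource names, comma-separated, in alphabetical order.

packaging, solder

components: 38/38 (binding)
solder: 46/56 (slack 10)
pick-and-place: 39/39 (binding)
packaging: 19/26 (slack 7)
By complementary slackness, a constraint with positive slack has shadow price 0 → packaging, solder.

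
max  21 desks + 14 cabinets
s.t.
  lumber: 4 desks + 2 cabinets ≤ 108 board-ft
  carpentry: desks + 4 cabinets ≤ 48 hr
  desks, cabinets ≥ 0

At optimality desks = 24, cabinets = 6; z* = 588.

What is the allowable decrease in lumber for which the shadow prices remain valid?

Binding constraints: lumber, carpentry. The basis is B = [[4,2],[1,4]] with det 14.
Per unit decrease in lumber, x* moves by d = (-0.2857, 0.0714).
The basis stays optimal until desks reaches 0; allowable decrease = 84 board-ft.

84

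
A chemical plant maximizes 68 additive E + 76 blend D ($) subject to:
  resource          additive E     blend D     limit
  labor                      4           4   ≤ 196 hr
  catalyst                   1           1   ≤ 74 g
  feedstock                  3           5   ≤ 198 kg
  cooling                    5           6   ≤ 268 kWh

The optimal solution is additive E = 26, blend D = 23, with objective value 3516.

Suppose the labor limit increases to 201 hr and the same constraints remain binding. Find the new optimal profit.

At the optimum: labor uses 196 of 196 (binding); catalyst uses 49 of 74 (slack = 25); feedstock uses 193 of 198 (slack = 5); cooling uses 268 of 268 (binding).
Slack constraints have shadow price 0 (complementary slackness).
From A_Bᵀ y = c: 4·y_labor + 5·y_cooling = 68; 4·y_labor + 6·y_cooling = 76.
→ y_labor = 7 and y_cooling = 8.
Δz = y_labor·Δb = 7 × (5) = 35, so new z* = 3516 + 35 = 3551.

3551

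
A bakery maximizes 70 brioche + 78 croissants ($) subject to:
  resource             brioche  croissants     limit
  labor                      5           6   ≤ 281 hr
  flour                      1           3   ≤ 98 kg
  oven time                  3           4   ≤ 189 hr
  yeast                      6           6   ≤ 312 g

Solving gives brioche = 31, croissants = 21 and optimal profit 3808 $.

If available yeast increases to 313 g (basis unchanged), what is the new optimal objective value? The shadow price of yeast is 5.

Δb = 1, so new z* = 3808 + (5)·(1) = 3808 + 5 = 3813.

3813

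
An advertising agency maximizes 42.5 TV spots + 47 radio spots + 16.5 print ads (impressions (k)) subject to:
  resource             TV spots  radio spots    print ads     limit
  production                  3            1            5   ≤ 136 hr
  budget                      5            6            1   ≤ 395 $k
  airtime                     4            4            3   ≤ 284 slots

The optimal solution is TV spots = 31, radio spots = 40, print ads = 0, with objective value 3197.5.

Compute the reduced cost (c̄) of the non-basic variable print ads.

-3

At the optimum: production uses 133 of 136 (slack = 3); budget uses 395 of 395 (binding); airtime uses 284 of 284 (binding).
By complementary slackness, y = 0 for the non-binding constraint.
From A_Bᵀ y = c: 5·y_budget + 4·y_airtime = 42.5; 6·y_budget + 4·y_airtime = 47.
Solving: y_budget = 4.5, y_airtime = 5.
Reduced cost of print ads: c₃ − yᵀa₃ = 16.5 − (4.5·1 + 5·3) = 16.5 − 19.5 = -3.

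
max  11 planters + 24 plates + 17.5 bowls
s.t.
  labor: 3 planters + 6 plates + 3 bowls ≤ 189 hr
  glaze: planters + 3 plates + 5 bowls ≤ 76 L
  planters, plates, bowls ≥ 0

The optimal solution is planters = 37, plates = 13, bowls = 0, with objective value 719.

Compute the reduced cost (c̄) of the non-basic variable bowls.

Both labor and glaze are binding at x*.
From A_Bᵀ y = c: 3·y_labor + 1·y_glaze = 11; 6·y_labor + 3·y_glaze = 24.
This yields shadow prices y_labor = 3, y_glaze = 2.
Reduced cost of bowls: c₃ − yᵀa₃ = 17.5 − (3·3 + 2·5) = 17.5 − 19 = -1.5.

-1.5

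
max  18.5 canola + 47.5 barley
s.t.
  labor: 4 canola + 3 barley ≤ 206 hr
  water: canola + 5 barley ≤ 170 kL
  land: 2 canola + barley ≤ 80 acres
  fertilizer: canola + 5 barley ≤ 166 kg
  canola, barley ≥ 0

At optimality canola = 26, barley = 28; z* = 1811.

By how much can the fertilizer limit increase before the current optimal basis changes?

Binding constraints: land, fertilizer. The basis is B = [[2,1],[1,5]] with det 9.
Per unit increase in fertilizer, x* moves by d = (-0.1111, 0.2222).
The basis stays optimal until water becomes binding; allowable increase = 4 kg.

4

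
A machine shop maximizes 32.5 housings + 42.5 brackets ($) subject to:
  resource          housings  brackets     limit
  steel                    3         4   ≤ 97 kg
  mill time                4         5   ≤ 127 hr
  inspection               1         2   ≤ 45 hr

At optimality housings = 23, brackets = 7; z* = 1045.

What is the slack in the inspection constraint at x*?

inspection used = 1·23 + 2·7 = 37; slack = 45 − 37 = 8.

8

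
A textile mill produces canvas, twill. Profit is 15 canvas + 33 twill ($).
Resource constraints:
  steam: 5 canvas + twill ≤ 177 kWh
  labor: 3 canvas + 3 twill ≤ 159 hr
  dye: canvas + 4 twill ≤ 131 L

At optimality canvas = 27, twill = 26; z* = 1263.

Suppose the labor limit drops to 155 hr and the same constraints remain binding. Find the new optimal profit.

At the optimum: steam uses 161 of 177 (slack = 16); labor uses 159 of 159 (binding); dye uses 131 of 131 (binding).
Since steam is not tight, its dual is 0.
The binding rows give the dual system: 3·y_labor + 1·y_dye = 15 and 3·y_labor + 4·y_dye = 33.
This yields shadow prices y_labor = 3, y_dye = 6.
Δz = y_labor·Δb = 3 × (-4) = -12, so new z* = 1263 − 12 = 1251.

1251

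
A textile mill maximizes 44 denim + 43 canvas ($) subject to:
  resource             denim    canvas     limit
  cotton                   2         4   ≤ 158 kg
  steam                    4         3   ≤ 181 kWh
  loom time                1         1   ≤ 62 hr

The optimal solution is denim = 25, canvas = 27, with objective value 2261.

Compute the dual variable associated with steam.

Check each constraint at x*: cotton 158/158 (tight); steam 181/181 (tight); loom time 52/62 (slack 10).
Slack constraints have shadow price 0 (complementary slackness).
From A_Bᵀ y = c: 2·y_cotton + 4·y_steam = 44; 4·y_cotton + 3·y_steam = 43.
→ y_cotton = 4 and y_steam = 9.
Shadow price of steam = 9.

9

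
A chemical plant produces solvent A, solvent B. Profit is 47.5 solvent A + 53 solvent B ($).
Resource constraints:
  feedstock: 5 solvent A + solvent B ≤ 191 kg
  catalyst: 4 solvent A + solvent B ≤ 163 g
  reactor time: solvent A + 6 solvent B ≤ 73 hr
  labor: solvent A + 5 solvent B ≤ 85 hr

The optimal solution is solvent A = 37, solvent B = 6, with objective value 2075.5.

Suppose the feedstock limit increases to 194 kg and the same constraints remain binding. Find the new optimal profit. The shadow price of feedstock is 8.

Δb = 3, so new z* = 2075.5 + (8)·(3) = 2075.5 + 24 = 2099.5.

2099.5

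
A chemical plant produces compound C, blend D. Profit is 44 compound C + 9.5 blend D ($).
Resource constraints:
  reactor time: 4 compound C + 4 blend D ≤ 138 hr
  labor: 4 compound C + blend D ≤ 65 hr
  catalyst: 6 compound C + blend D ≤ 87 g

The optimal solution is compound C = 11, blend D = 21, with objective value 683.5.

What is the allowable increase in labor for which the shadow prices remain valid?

1

Binding constraints: labor, catalyst. The basis is B = [[4,1],[6,1]] with det -2.
Per unit increase in labor, x* moves by d = (-0.5, 3).
The basis stays optimal until reactor time becomes binding; allowable increase = 1 hr.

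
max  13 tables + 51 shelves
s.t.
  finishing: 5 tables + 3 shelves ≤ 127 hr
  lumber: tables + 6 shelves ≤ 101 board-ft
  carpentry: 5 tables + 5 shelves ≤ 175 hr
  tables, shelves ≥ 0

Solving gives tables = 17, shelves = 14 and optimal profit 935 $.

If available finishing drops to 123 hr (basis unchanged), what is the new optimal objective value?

931

Binding: finishing and lumber. Non-binding: carpentry (20 unused).
Since carpentry is not tight, its dual is 0.
The binding rows give the dual system: 5·y_finishing + 1·y_lumber = 13 and 3·y_finishing + 6·y_lumber = 51.
→ y_finishing = 1 and y_lumber = 8.
Δz = y_finishing·Δb = 1 × (-4) = -4, so new z* = 935 − 4 = 931.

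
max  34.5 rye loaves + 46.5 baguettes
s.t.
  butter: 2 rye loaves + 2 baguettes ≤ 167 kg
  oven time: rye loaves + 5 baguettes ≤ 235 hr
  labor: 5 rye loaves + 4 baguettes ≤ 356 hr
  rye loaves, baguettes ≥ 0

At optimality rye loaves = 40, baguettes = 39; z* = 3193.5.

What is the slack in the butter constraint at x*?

butter used = 2·40 + 2·39 = 158; slack = 167 − 158 = 9.

9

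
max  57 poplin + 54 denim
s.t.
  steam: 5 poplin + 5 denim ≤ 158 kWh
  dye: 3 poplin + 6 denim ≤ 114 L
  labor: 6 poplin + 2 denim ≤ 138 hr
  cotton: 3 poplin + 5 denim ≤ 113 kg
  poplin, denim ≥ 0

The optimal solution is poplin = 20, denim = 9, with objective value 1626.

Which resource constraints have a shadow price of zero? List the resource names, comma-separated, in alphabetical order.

cotton, steam

steam: 145/158 (slack 13)
dye: 114/114 (binding)
labor: 138/138 (binding)
cotton: 105/113 (slack 8)
By complementary slackness, a constraint with positive slack has shadow price 0 → cotton, steam.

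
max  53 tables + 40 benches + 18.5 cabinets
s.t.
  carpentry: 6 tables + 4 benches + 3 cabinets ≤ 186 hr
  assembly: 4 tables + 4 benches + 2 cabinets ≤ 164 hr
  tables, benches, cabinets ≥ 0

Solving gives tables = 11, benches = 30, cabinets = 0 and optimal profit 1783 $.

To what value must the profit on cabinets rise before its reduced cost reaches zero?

Check each constraint at x*: carpentry 186/186 (tight); assembly 164/164 (tight).
From A_Bᵀ y = c: 6·y_carpentry + 4·y_assembly = 53; 4·y_carpentry + 4·y_assembly = 40.
→ y_carpentry = 6.5 and y_assembly = 3.5.
cabinets enters the basis when its profit ≥ yᵀa₃ = 6.5·3 + 3.5·2 = 26.5.

26.5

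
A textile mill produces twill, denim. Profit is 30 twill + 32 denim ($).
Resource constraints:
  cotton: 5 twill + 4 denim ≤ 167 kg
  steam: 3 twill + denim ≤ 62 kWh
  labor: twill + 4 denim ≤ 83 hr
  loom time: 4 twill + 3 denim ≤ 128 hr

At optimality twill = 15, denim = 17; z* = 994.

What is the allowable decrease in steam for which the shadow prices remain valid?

41.25

Binding constraints: steam, labor. The basis is B = [[3,1],[1,4]] with det 11.
Per unit decrease in steam, x* moves by d = (-0.3636, 0.0909).
The basis stays optimal until twill reaches 0; allowable decrease = 41.25 kWh.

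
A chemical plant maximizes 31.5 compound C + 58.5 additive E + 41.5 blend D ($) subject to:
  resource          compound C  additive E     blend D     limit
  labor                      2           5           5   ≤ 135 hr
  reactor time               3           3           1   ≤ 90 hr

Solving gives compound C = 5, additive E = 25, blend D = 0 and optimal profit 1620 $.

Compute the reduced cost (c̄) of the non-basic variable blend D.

-8

Both labor and reactor time are binding at x*.
Dual feasibility on the basic columns requires 2·y_labor + 3·y_reactor time = 31.5, 5·y_labor + 3·y_reactor time = 58.5.
→ y_labor = 9 and y_reactor time = 4.5.
Reduced cost of blend D: c₃ − yᵀa₃ = 41.5 − (9·5 + 4.5·1) = 41.5 − 49.5 = -8.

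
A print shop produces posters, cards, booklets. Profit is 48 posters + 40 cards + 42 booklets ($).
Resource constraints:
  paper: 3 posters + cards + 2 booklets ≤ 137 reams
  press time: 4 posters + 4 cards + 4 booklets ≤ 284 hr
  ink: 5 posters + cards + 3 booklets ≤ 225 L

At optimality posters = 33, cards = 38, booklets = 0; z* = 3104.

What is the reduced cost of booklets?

-2

Binding: paper and press time. Non-binding: ink (22 unused).
Since ink is not tight, its dual is 0.
From A_Bᵀ y = c: 3·y_paper + 4·y_press time = 48; 1·y_paper + 4·y_press time = 40.
This yields shadow prices y_paper = 4, y_press time = 9.
Reduced cost of booklets: c₃ − yᵀa₃ = 42 − (4·2 + 9·4) = 42 − 44 = -2.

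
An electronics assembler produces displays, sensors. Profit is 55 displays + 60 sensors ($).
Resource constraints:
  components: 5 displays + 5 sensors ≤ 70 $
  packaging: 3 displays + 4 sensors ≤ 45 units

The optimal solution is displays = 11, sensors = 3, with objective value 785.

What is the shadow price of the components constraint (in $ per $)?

8

Both components and packaging are binding at x*.
Dual feasibility on the basic columns requires 5·y_components + 3·y_packaging = 55, 5·y_components + 4·y_packaging = 60.
This yields shadow prices y_components = 8, y_packaging = 5.
Shadow price of components = 8.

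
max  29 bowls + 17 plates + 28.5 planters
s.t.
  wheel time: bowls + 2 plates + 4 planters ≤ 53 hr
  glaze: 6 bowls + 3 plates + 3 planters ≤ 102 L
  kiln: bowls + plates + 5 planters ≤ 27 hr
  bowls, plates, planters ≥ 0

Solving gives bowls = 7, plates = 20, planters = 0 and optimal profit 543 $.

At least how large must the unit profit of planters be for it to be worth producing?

Check each constraint at x*: wheel time 47/53 (slack 6); glaze 102/102 (tight); kiln 27/27 (tight).
By complementary slackness, y = 0 for the non-binding constraint.
Dual feasibility on the basic columns requires 6·y_glaze + 1·y_kiln = 29, 3·y_glaze + 1·y_kiln = 17.
This yields shadow prices y_glaze = 4, y_kiln = 5.
planters enters the basis when its profit ≥ yᵀa₃ = 4·3 + 5·5 = 37.

37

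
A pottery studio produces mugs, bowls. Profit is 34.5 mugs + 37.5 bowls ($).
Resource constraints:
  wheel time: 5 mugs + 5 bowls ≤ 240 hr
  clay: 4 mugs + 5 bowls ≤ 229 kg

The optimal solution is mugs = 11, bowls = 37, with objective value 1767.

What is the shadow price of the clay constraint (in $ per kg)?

3

At the optimum: wheel time uses 240 of 240 (binding); clay uses 229 of 229 (binding).
The binding rows give the dual system: 5·y_wheel time + 4·y_clay = 34.5 and 5·y_wheel time + 5·y_clay = 37.5.
Solving: y_wheel time = 4.5, y_clay = 3.
Shadow price of clay = 3.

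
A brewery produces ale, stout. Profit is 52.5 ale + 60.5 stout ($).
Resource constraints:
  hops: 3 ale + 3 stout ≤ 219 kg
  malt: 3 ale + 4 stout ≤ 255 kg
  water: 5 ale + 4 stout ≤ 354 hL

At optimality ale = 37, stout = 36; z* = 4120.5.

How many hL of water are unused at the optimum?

water used = 5·37 + 4·36 = 329; slack = 354 − 329 = 25.

25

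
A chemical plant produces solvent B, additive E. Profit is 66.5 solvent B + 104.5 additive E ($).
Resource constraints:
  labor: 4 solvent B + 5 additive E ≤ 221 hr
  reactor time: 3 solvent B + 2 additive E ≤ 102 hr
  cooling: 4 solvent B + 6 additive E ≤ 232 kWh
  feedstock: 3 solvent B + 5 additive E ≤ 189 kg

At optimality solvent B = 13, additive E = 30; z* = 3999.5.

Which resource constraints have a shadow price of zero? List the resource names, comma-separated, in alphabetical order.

labor, reactor time

labor: 202/221 (slack 19)
reactor time: 99/102 (slack 3)
cooling: 232/232 (binding)
feedstock: 189/189 (binding)
By complementary slackness, a constraint with positive slack has shadow price 0 → labor, reactor time.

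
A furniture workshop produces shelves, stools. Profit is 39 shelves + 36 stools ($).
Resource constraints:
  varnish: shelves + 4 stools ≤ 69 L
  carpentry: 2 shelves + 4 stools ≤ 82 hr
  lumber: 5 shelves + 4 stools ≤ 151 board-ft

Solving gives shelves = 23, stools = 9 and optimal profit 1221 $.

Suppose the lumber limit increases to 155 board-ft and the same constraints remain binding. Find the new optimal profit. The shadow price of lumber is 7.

Δb = 4, so new z* = 1221 + (7)·(4) = 1221 + 28 = 1249.

1249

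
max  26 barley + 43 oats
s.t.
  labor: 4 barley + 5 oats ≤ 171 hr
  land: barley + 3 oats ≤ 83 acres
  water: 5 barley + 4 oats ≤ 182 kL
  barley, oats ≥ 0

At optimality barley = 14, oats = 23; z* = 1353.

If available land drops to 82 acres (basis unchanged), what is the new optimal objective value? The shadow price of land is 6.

1347

Δb = -1, so new z* = 1353 + (6)·(-1) = 1353 − 6 = 1347.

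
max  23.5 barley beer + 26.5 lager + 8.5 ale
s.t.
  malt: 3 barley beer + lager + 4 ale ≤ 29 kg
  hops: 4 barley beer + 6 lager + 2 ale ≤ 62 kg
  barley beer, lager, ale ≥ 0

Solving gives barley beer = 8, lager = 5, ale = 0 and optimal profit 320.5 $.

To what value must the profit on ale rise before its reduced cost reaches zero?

18

At the optimum: malt uses 29 of 29 (binding); hops uses 62 of 62 (binding).
Dual feasibility on the basic columns requires 3·y_malt + 4·y_hops = 23.5, 1·y_malt + 6·y_hops = 26.5.
This yields shadow prices y_malt = 2.5, y_hops = 4.
ale enters the basis when its profit ≥ yᵀa₃ = 2.5·4 + 4·2 = 18.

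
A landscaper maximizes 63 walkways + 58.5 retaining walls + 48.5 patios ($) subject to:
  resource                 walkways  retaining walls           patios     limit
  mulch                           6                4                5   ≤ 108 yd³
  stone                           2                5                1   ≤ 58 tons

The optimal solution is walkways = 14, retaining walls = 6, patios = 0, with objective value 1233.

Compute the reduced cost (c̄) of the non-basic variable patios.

-1

At the optimum: mulch uses 108 of 108 (binding); stone uses 58 of 58 (binding).
From A_Bᵀ y = c: 6·y_mulch + 2·y_stone = 63; 4·y_mulch + 5·y_stone = 58.5.
This yields shadow prices y_mulch = 9, y_stone = 4.5.
Reduced cost of patios: c₃ − yᵀa₃ = 48.5 − (9·5 + 4.5·1) = 48.5 − 49.5 = -1.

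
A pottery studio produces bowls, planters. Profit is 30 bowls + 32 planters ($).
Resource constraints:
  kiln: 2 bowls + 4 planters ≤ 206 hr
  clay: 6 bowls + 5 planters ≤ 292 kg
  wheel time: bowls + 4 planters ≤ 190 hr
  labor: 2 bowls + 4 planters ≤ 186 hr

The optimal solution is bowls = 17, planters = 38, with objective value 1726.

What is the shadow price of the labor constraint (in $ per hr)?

3

Check each constraint at x*: kiln 186/206 (slack 20); clay 292/292 (tight); wheel time 169/190 (slack 21); labor 186/186 (tight).
Since kiln, wheel time are not tight, their duals are 0.
Dual feasibility on the basic columns requires 6·y_clay + 2·y_labor = 30, 5·y_clay + 4·y_labor = 32.
Solving: y_clay = 4, y_labor = 3.
Shadow price of labor = 3.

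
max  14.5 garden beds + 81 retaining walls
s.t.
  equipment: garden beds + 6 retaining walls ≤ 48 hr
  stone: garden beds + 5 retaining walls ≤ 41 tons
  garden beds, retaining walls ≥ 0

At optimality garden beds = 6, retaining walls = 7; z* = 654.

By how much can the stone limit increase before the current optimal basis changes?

7

Binding constraints: equipment, stone. The basis is B = [[1,6],[1,5]] with det -1.
Per unit increase in stone, x* moves by d = (6, -1).
The basis stays optimal until retaining walls reaches 0; allowable increase = 7 tons.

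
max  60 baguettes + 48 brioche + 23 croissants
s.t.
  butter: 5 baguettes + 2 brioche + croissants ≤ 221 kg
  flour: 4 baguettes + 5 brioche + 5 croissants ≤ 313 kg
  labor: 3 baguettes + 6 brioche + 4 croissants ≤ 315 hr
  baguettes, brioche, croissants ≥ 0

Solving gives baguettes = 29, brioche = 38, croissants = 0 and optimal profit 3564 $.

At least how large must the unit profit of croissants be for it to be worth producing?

29

Binding: butter and labor. Non-binding: flour (7 unused).
Slack constraints have shadow price 0 (complementary slackness).
Dual feasibility on the basic columns requires 5·y_butter + 3·y_labor = 60, 2·y_butter + 6·y_labor = 48.
This yields shadow prices y_butter = 9, y_labor = 5.
croissants enters the basis when its profit ≥ yᵀa₃ = 9·1 + 5·4 = 29.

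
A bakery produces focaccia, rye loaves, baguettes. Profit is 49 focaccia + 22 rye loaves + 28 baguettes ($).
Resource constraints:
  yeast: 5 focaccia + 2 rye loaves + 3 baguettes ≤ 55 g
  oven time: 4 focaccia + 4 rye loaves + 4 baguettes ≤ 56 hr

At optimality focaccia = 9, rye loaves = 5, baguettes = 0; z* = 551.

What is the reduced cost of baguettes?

Check each constraint at x*: yeast 55/55 (tight); oven time 56/56 (tight).
The binding rows give the dual system: 5·y_yeast + 4·y_oven time = 49 and 2·y_yeast + 4·y_oven time = 22.
This yields shadow prices y_yeast = 9, y_oven time = 1.
Reduced cost of baguettes: c₃ − yᵀa₃ = 28 − (9·3 + 1·4) = 28 − 31 = -3.

-3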